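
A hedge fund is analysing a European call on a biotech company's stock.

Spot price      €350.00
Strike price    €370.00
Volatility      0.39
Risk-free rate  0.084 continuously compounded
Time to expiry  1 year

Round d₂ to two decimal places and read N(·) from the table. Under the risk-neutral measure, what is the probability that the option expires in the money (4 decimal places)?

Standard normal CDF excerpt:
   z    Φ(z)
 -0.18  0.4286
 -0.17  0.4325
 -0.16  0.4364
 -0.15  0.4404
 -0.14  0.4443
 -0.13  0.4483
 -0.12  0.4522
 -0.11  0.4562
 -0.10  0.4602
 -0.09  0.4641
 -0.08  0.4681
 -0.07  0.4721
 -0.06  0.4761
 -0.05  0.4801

σ√T = 0.39·√1 = 0.3900
d₁ = [ln(350/370) + (0.084 + 0.39²/2)·1] / 0.3900 = [-0.0556 + 0.1601] / 0.3900 = 0.2679 ⇒ 0.27
d₂ = d₁ − σ√T = 0.2679 − 0.3900 = -0.1221 ⇒ -0.12
Pr(exercise) under Q = N(d₂) = 0.4522

0.4522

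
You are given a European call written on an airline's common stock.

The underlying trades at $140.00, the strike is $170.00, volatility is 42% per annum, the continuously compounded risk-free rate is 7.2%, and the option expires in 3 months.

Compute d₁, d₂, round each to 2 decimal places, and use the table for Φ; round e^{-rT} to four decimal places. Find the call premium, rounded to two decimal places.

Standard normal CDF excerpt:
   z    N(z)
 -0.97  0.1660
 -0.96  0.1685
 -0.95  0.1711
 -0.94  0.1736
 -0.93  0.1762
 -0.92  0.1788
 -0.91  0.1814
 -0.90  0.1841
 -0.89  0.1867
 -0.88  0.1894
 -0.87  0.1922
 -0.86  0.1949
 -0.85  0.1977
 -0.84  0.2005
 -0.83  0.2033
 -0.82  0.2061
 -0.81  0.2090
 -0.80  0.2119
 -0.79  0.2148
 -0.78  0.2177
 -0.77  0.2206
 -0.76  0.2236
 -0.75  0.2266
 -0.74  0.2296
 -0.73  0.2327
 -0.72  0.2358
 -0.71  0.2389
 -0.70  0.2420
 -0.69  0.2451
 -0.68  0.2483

$3.59

σ√T = 0.42 × 0.5000 = 0.2100
ln(S/K) + (r + σ²/2)T = ln(140/170) + (0.072 + 0.42²/2)·0.25 = -0.1942 + 0.0400 = -0.1541
d₁ = -0.1541 / 0.2100 = -0.7338 ⇒ -0.73
d₂ = d₁ − σ√T = -0.7338 − 0.2100 = -0.9438 ⇒ -0.94
exp(−rT) = exp(−0.072·0.25) = 0.9822
N(d₁) = N(-0.73) = 0.2327;  N(d₂) = N(-0.94) = 0.1736
C = 140·0.2327 − 170·0.9822·0.1736 = 32.5780 − 28.9867 = 3.5913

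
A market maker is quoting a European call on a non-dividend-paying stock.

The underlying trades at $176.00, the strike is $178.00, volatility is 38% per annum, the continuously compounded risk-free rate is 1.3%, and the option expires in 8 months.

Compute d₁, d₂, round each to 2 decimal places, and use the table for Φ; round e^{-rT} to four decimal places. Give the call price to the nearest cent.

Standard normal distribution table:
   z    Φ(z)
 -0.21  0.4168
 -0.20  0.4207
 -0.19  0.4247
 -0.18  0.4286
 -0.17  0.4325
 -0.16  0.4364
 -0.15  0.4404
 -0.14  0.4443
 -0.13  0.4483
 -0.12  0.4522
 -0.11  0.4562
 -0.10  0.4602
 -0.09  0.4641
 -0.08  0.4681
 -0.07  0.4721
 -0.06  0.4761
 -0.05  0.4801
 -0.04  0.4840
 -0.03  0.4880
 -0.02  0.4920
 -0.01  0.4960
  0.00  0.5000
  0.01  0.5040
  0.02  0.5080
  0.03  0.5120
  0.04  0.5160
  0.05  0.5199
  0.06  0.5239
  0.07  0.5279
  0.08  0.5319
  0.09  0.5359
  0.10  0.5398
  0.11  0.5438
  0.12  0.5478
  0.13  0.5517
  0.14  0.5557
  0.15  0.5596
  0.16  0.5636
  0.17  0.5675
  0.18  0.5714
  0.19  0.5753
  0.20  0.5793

T = 0.6667;  σ√T = 0.3103
d₁ = [ln(176/178) + (0.013 + 0.38²/2)·0.6667] / 0.3103 = [-0.0113 + 0.0568] / 0.3103 = 0.1466 → 0.15
d₂ = d₁ − σ√T = 0.1466 − 0.3103 = -0.1636 → -0.16
exp(−rT) = exp(−0.013·0.6667) = 0.9914
N(d₁) = N(0.15) = 0.5596;  N(d₂) = N(-0.16) = 0.4364
C = 176·0.5596 − 178·0.9914·0.4364 = 98.4896 − 77.0112 = 21.4784

$21.48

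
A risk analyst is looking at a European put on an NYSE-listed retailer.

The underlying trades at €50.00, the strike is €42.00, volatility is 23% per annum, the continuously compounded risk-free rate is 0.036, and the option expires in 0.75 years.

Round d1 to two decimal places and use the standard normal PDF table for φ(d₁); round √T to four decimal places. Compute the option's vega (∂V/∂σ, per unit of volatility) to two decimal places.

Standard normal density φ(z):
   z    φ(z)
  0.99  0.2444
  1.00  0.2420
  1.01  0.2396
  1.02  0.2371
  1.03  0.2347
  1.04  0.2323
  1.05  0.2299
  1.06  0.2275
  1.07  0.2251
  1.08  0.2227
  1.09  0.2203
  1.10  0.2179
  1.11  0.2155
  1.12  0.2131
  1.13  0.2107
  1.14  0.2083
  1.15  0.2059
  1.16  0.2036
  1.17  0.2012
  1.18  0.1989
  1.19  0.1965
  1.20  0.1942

σ√T = 0.23·√0.75 = 0.1992
d₁ = [ln(50/42) + (0.036 + ½·0.23²)·0.75] / (σ√T) = (0.1744 + 0.0468) / 0.1992 = 1.1105 ⇒ 1.11
√T = √0.75 = 0.8660
φ(d₁) = φ(1.11) = 0.2155
vega = S·φ(d₁)·√T = 50·0.2155·0.8660 = 9.3312

9.33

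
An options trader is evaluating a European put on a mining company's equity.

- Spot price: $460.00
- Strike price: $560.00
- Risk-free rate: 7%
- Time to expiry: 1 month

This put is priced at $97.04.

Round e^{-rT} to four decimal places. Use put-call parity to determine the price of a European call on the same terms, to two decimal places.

e^(−rT) = e^(−0.07·0.08333) = 0.9942
Put-call parity: C − P = S − K·e^(−rT) = 460 − 560·0.9942 = 460 − 556.7520 = -96.7520
C = P + (C − P) = 97.04 + (-96.7520) = 0.2880

$0.29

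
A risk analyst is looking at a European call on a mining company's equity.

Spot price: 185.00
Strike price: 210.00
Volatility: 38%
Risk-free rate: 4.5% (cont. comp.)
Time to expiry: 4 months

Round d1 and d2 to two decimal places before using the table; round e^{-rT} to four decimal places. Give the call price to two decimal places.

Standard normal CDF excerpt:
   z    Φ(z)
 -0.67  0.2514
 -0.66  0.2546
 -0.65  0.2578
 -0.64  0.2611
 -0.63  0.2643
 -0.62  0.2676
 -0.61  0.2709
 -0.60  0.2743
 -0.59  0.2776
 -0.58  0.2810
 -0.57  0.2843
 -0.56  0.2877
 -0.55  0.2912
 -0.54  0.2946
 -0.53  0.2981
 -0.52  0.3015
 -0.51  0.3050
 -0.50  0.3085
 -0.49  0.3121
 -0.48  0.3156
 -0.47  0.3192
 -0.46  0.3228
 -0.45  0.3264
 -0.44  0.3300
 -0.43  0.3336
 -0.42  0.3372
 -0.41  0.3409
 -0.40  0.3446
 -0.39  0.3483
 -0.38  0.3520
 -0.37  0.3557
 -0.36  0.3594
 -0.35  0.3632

8.39

σ√T = 0.38 × 0.5774 = 0.2194
d₁ = [ln(185/210) + (0.045 + 0.38²/2)·0.3333] / 0.2194 = [-0.1268 + 0.0391] / 0.2194 = -0.3997 which rounds to -0.40
d₂ = d₁ − σ√T = -0.3997 − 0.2194 = -0.6191 which rounds to -0.62
exp(−rT) = exp(−0.045·0.3333) = 0.9851
N(d₁) = N(-0.40) = 0.3446;  N(d₂) = N(-0.62) = 0.2676
C = 185·0.3446 − 210·0.9851·0.2676 = 63.7510 − 55.3587 = 8.3923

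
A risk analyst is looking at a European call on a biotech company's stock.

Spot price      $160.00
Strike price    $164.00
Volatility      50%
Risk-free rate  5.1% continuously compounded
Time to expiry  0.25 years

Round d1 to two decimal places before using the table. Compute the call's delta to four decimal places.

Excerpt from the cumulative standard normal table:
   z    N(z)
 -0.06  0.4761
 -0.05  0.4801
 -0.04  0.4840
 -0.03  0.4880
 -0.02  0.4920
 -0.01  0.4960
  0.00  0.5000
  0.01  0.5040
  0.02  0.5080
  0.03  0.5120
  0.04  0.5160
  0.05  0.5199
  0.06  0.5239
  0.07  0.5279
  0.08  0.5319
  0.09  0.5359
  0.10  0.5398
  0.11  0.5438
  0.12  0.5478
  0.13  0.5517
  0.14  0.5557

σ√T = 0.5 × 0.5000 = 0.2500
ln(S/K) + (r + σ²/2)T = ln(160/164) + (0.051 + 0.5²/2)·0.25 = -0.0247 + 0.0440 = 0.0193
d₁ = 0.0193 / 0.2500 = 0.0772 which rounds to 0.08
N(d₁) = N(0.08) = 0.5319
Δ_call = N(d₁) = 0.5319

0.5319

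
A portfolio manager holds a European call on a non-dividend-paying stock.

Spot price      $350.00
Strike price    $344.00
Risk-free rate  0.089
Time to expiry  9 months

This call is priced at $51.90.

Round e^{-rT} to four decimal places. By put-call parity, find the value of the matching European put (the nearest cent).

$23.68

exp(−rT) = exp(−0.089·0.75) = 0.9354
Put-call parity: C − P = S − K·e^(−rT) = 350 − 344·0.9354 = 350 − 321.7776 = 28.2224
P = C − (C − P) = 51.90 − (28.2224) = 23.6776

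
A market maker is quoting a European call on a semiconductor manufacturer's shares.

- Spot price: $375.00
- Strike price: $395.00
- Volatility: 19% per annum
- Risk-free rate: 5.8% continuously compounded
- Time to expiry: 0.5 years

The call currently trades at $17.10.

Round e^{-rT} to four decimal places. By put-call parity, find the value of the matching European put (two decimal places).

e^(−rT) = e^(−0.058·0.5) = 0.9714
Put-call parity: C − P = S − K·e^(−rT) = 375 − 395·0.9714 = 375 − 383.7030 = -8.7030
P = C − (C − P) = 17.10 − (-8.7030) = 25.8030

$25.80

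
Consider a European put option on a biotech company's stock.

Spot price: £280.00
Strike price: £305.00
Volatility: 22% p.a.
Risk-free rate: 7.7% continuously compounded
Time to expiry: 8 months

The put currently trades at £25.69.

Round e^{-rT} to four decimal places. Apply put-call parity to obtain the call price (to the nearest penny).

£15.94

exp(−rT) = exp(−0.077·0.6667) = 0.9500
Put-call parity: C − P = S − K·e^(−rT) = 280 − 305·0.9500 = 280 − 289.7500 = -9.7500
C = P + (C − P) = 25.69 + (-9.7500) = 15.9400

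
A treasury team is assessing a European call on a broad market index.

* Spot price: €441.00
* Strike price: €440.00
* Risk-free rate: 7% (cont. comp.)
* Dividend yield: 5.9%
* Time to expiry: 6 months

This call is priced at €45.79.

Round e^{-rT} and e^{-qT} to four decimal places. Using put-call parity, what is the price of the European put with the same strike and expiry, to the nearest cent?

e^(−qT) = e^(−0.059·0.5) = 0.9709;  e^(−rT) = e^(−0.07·0.5) = 0.9656
Put-call parity: C − P = S·e^(−qT) − K·e^(−rT) = 441·0.9709 − 440·0.9656 = 428.1669 − 424.8640 = 3.3029
P = C − (C − P) = 45.79 − (3.3029) = 42.4871

€42.49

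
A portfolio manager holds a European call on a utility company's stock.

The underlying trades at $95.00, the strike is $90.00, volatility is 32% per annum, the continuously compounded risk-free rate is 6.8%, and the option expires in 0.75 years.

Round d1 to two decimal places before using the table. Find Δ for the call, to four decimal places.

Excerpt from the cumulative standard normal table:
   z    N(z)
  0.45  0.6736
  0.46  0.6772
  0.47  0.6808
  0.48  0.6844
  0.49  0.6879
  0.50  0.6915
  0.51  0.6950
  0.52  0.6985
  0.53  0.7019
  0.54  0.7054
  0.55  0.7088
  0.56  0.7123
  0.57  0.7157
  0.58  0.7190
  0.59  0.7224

0.6985

σ√T = 0.32·√0.75 = 0.2771
d₁ = [ln(95/90) + (0.068 + 0.32²/2)·0.75] / 0.2771 = [0.0541 + 0.0894] / 0.2771 = 0.5177 ≈ 0.52
N(d₁) = N(0.52) = 0.6985
Δ_call = N(d₁) = 0.6985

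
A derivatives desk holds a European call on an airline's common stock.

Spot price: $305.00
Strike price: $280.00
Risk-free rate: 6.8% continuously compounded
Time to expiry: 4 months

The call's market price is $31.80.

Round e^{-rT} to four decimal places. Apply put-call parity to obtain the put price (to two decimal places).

e^(−rT) = e^(−0.068·0.3333) = 0.9776
Put-call parity: C − P = S − K·e^(−rT) = 305 − 280·0.9776 = 305 − 273.7280 = 31.2720
P = C − (C − P) = 31.80 − (31.2720) = 0.5280

$0.53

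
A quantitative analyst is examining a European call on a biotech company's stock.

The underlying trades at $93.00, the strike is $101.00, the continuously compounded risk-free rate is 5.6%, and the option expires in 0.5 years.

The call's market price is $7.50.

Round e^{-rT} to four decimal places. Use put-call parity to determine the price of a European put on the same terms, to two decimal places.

e^(−rT) = e^(−0.056·0.5) = 0.9724
Put-call parity: C − P = S − K·e^(−rT) = 93 − 101·0.9724 = 93 − 98.2124 = -5.2124
P = C − (C − P) = 7.50 − (-5.2124) = 12.7124

$12.71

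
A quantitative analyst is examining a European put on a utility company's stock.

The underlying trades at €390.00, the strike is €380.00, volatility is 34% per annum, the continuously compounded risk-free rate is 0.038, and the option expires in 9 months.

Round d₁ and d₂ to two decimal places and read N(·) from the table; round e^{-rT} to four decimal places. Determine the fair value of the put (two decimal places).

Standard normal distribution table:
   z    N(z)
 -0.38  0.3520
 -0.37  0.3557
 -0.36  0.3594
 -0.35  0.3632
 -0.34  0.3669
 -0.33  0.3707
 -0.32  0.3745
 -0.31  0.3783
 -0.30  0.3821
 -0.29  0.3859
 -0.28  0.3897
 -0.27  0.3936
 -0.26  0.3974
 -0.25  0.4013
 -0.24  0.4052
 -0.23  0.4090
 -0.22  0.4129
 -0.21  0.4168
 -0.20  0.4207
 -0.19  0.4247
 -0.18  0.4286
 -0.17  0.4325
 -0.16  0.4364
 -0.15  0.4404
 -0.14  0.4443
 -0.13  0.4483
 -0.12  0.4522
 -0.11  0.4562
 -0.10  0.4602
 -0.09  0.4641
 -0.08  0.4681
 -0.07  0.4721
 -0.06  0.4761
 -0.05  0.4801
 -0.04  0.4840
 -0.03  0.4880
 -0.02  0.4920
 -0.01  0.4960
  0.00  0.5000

σ√T = 0.34·√0.75 = 0.2944
ln(S/K) + (r + σ²/2)T = ln(390/380) + (0.038 + 0.34²/2)·0.75 = 0.0260 + 0.0719 = 0.0978
d₁ = 0.0978 / 0.2944 = 0.3322 ≈ 0.33
d₂ = d₁ − σ√T = 0.3322 − 0.2944 = 0.0378 ≈ 0.04
e^(−rT) = e^(−0.038·0.75) = 0.9719
N(−d₂) = N(-0.04) = 0.4840;  N(−d₁) = N(-0.33) = 0.3707
P = 380·0.9719·0.4840 − 390·0.3707 = 178.7518 − 144.5730 = 34.1788

€34.18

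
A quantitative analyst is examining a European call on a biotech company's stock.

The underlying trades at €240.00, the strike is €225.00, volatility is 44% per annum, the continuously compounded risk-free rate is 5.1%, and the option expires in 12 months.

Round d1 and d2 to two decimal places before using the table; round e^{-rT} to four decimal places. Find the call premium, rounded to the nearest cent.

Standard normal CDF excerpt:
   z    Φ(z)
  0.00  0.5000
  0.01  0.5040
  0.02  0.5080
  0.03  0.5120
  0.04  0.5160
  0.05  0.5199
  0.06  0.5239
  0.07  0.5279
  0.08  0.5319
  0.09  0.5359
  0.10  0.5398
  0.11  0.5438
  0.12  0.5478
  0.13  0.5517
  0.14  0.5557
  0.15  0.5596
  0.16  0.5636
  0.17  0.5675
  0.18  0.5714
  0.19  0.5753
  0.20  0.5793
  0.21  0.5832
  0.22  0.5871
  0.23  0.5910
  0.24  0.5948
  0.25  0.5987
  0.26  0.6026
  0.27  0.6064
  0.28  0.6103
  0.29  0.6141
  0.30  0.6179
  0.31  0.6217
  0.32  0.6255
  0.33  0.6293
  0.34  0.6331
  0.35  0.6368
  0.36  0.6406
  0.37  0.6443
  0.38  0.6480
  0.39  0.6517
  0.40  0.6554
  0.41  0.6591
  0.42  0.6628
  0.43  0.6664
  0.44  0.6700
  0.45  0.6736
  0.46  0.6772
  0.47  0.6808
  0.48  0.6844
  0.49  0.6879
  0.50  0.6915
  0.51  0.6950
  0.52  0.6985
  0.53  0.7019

σ√T = 0.44·√1 = 0.4400
d₁ = [ln(240/225) + (0.051 + 0.44²/2)·1] / 0.4400 = [0.0645 + 0.1478] / 0.4400 = 0.4826 → 0.48
d₂ = d₁ − σ√T = 0.4826 − 0.4400 = 0.0426 → 0.04
exp(−rT) = exp(−0.051·1) = 0.9503
N(d₁) = N(0.48) = 0.6844;  N(d₂) = N(0.04) = 0.5160
C = 240·0.6844 − 225·0.9503·0.5160 = 164.2560 − 110.3298 = 53.9262

€53.93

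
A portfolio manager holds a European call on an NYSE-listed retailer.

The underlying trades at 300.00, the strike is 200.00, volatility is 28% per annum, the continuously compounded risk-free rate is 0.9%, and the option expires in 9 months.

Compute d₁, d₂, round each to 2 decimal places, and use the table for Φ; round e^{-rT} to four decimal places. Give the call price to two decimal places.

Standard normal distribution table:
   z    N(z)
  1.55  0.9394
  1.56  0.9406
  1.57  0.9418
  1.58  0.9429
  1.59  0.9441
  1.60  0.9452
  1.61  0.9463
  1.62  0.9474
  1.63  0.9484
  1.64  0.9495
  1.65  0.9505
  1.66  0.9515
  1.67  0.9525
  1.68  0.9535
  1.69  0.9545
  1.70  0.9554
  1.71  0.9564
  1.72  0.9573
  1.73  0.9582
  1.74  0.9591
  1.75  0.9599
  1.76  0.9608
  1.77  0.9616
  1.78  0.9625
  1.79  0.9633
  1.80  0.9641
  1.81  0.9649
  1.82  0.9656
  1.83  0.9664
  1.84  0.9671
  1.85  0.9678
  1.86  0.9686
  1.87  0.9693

σ√T = 0.28 × 0.8660 = 0.2425
d₁ = [ln(300/200) + (0.009 + 0.28²/2)·0.75] / 0.2425 = [0.4055 + 0.0362] / 0.2425 = 1.8212 ≈ 1.82
d₂ = d₁ − σ√T = 1.8212 − 0.2425 = 1.5787 ≈ 1.58
exp(−rT) = exp(−0.009·0.75) = 0.9933
N(d₁) = N(1.82) = 0.9656;  N(d₂) = N(1.58) = 0.9429
C = 300·0.9656 − 200·0.9933·0.9429 = 289.6800 − 187.3165 = 102.3635

102.36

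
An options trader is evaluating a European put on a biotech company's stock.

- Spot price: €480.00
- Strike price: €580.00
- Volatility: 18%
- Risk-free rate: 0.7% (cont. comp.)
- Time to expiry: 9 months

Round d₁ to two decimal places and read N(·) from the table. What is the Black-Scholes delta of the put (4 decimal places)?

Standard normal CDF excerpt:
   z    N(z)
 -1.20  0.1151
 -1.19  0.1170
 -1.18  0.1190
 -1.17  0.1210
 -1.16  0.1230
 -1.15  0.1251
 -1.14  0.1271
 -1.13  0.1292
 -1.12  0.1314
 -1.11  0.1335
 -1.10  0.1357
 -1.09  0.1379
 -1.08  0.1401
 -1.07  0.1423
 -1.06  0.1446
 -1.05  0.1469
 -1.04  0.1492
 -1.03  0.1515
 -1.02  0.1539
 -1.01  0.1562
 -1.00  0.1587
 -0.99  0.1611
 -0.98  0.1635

-0.8643

T = 0.75;  σ√T = 0.1559
d₁ = [ln(480/580) + (0.007 + 0.18²/2)·0.75] / 0.1559 = [-0.1892 + 0.0174] / 0.1559 = -1.1024 → -1.10
N(d₁) = N(-1.10) = 0.1357
Δ_put = N(d₁) − 1 = 0.1357 − 1 = -0.8643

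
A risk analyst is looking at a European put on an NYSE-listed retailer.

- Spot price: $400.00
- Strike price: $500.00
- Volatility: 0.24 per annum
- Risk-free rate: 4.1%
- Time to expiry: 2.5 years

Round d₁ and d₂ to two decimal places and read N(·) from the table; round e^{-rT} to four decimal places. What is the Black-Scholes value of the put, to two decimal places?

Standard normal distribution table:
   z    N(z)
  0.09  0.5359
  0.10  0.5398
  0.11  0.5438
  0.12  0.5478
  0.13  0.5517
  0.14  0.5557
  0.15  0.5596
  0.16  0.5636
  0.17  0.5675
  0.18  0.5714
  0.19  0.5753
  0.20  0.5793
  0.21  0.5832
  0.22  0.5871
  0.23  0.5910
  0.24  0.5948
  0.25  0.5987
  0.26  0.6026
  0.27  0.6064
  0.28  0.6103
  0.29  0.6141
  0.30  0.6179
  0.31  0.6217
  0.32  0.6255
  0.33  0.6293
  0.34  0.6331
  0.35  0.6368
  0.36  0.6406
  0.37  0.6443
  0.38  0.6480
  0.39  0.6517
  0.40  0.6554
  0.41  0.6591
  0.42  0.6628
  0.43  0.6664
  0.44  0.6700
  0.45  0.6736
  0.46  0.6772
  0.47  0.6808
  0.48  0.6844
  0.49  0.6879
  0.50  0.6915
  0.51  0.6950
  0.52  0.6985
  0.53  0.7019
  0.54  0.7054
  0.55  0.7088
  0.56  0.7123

T = 2.5;  σ√T = 0.3795
ln(S/K) + (r + σ²/2)T = ln(400/500) + (0.041 + 0.24²/2)·2.5 = -0.2231 + 0.1745 = -0.0486
d₁ = -0.0486 / 0.3795 = -0.1282 ⇒ -0.13
d₂ = d₁ − σ√T = -0.1282 − 0.3795 = -0.5077 ⇒ -0.51
e^(−rT) = e^(−0.041·2.5) = 0.9026
N(−d₂) = N(0.51) = 0.6950;  N(−d₁) = N(0.13) = 0.5517
P = 500·0.9026·0.6950 − 400·0.5517 = 313.6535 − 220.6800 = 92.9735

$92.97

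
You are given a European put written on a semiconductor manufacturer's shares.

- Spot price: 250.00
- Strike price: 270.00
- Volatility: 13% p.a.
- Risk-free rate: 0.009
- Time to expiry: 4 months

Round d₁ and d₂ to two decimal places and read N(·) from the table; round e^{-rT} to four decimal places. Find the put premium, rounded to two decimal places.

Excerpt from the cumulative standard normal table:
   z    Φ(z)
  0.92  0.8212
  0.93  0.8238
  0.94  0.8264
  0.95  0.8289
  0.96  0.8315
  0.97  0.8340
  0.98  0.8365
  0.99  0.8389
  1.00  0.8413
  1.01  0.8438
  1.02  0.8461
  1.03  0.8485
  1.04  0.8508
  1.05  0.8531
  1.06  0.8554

σ√T = 0.13 × 0.5774 = 0.0751
d₁ = [ln(250/270) + (0.009 + ½·0.13²)·0.3333] / (σ√T) = (-0.0770 + 0.0058) / 0.0751 = -0.9479 ⇒ -0.95
d₂ = -0.9479 − 0.0751 = -1.0229 ⇒ -1.02
exp(−rT) = exp(−0.009·0.3333) = 0.9970
P = 270·0.9970·N(1.02) − 250·N(0.95) = 270·0.9970·0.8461 − 250·0.8289 = 227.7617 − 207.2250 = 20.5367

20.54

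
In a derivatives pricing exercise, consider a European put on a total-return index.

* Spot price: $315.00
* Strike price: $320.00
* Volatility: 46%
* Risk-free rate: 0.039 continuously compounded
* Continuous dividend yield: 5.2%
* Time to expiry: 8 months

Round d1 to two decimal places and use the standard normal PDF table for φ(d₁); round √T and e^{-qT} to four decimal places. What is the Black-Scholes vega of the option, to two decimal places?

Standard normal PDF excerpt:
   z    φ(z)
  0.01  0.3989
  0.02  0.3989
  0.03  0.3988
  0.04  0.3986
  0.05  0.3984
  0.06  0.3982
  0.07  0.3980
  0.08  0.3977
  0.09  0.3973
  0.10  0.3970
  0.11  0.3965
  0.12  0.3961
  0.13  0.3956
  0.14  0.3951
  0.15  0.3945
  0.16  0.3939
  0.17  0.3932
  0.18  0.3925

σ√T = 0.46 × 0.8165 = 0.3756
d₁ = [ln(315/320) + (0.039 − 0.052 + 0.46²/2)·0.6667] / 0.3756 = [-0.0157 + 0.0619] / 0.3756 = 0.1228 which rounds to 0.12
√T = √0.6667 = 0.8165
φ(d₁) = φ(0.12) = 0.3961
e^(−qT) = e^(−0.052·0.6667) = 0.9659
vega = S·e^(−qT)·φ(d₁)·√T = 315·0.9659·0.3961·0.8165 = 98.4020

98.40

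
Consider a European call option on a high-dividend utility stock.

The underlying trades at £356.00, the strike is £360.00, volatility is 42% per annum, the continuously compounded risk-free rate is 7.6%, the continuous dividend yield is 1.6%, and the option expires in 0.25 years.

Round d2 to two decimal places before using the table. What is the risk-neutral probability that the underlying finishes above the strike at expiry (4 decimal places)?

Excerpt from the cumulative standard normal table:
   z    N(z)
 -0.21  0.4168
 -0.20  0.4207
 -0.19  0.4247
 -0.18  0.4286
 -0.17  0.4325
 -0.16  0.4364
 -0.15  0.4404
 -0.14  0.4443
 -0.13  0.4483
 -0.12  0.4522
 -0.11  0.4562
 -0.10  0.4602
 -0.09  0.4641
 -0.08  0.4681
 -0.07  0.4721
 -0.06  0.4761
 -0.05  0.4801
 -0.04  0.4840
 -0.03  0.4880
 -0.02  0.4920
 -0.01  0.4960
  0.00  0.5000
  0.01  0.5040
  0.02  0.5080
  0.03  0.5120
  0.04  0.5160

0.4641

σ√T = 0.42·√0.25 = 0.2100
ln(S/K) + (r − q + σ²/2)T = ln(356/360) + (0.076 − 0.016 + 0.42²/2)·0.25 = -0.0112 + 0.0370 = 0.0259
d₁ = 0.0259 / 0.2100 = 0.1232 ⇒ 0.12
d₂ = d₁ − σ√T = 0.1232 − 0.2100 = -0.0868 ⇒ -0.09
Risk-neutral Pr[S_T > K] = N(d₂) = N(-0.09) = 0.4641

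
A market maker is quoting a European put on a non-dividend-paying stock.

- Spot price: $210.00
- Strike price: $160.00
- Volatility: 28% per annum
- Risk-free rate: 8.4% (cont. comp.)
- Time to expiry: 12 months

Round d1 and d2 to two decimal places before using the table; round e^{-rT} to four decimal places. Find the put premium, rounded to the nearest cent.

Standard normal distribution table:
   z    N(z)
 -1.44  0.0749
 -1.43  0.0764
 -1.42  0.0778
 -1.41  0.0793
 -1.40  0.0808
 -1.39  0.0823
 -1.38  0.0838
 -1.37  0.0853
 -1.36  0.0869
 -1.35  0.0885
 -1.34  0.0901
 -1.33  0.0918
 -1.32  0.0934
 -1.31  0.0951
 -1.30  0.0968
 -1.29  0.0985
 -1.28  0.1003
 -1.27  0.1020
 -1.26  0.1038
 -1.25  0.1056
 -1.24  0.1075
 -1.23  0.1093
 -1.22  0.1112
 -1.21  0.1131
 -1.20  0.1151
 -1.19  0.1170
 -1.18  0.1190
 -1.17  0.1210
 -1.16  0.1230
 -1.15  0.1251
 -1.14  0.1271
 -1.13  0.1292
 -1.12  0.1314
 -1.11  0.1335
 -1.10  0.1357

σ√T = 0.28·√1 = 0.2800
ln(S/K) + (r + σ²/2)T = ln(210/160) + (0.084 + 0.28²/2)·1 = 0.2719 + 0.1232 = 0.3951
d₁ = 0.3951 / 0.2800 = 1.4112 which rounds to 1.41
d₂ = d₁ − σ√T = 1.4112 − 0.2800 = 1.1312 which rounds to 1.13
e^(−rT) = e^(−0.084·1) = 0.9194
N(−d₂) = N(-1.13) = 0.1292;  N(−d₁) = N(-1.41) = 0.0793
P = 160·0.9194·0.1292 − 210·0.0793 = 19.0058 − 16.6530 = 2.3528

$2.35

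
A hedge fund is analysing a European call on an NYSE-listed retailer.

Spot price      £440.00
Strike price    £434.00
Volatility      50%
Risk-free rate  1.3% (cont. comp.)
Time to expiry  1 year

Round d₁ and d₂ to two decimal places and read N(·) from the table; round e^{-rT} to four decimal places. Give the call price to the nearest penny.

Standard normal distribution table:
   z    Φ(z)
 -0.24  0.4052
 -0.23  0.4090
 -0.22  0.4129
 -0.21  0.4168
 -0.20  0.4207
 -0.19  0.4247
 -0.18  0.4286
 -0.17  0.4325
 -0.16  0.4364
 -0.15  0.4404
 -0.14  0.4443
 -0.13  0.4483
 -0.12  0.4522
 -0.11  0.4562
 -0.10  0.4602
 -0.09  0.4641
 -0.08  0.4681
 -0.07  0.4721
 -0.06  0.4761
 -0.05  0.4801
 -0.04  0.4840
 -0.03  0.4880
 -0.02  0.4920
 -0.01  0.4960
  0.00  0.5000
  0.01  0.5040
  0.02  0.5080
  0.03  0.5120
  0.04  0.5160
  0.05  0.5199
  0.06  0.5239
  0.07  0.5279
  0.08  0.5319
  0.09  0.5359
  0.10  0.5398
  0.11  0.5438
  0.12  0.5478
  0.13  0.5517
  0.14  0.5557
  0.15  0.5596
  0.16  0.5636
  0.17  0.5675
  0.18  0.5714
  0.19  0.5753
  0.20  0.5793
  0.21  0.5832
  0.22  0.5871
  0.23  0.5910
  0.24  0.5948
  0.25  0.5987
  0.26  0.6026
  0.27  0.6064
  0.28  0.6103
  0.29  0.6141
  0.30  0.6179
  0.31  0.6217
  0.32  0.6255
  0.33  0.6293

£91.65

T = 1;  σ√T = 0.5000
d₁ = [ln(440/434) + (0.013 + ½·0.5²)·1] / (σ√T) = (0.0137 + 0.1380) / 0.5000 = 0.3035 which rounds to 0.30
d₂ = 0.3035 − 0.5000 = -0.1965 which rounds to -0.20
e^(−rT) = e^(−0.013·1) = 0.9871
N(d₁) = N(0.30) = 0.6179;  N(d₂) = N(-0.20) = 0.4207
C = 440·0.6179 − 434·0.9871·0.4207 = 271.8760 − 180.2285 = 91.6475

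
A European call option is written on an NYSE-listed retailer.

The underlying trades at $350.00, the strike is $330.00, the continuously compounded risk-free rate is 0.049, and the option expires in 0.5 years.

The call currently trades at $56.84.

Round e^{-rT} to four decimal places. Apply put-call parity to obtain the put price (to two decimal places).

$28.85

e^(−rT) = e^(−0.049·0.5) = 0.9758
Put-call parity: C − P = S − K·e^(−rT) = 350 − 330·0.9758 = 350 − 322.0140 = 27.9860
P = C − (C − P) = 56.84 − (27.9860) = 28.8540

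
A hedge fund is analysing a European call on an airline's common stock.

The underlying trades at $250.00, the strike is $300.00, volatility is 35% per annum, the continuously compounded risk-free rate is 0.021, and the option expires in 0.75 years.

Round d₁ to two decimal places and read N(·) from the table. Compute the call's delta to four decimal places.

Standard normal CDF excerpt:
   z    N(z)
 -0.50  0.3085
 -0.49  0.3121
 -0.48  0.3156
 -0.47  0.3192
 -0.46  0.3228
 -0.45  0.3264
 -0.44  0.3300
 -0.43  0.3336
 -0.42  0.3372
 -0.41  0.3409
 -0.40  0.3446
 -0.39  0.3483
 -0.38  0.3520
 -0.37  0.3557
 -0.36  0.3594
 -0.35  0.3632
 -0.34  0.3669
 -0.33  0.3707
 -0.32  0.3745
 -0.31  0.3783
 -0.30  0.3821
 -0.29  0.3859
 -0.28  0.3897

T = 0.75;  σ√T = 0.3031
ln(S/K) + (r + σ²/2)T = ln(250/300) + (0.021 + 0.35²/2)·0.75 = -0.1823 + 0.0617 = -0.1206
d₁ = -0.1206 / 0.3031 = -0.3980 ⇒ -0.40
N(d₁) = N(-0.40) = 0.3446
Δ_call = N(d₁) = 0.3446

0.3446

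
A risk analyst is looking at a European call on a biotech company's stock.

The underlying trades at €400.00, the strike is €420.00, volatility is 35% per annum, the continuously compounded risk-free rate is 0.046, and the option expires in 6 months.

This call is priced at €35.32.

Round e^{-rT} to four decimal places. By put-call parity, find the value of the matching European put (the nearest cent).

e^(−rT) = e^(−0.046·0.5) = 0.9773
Put-call parity: C − P = S − K·e^(−rT) = 400 − 420·0.9773 = 400 − 410.4660 = -10.4660
P = C − (C − P) = 35.32 − (-10.4660) = 45.7860

€45.79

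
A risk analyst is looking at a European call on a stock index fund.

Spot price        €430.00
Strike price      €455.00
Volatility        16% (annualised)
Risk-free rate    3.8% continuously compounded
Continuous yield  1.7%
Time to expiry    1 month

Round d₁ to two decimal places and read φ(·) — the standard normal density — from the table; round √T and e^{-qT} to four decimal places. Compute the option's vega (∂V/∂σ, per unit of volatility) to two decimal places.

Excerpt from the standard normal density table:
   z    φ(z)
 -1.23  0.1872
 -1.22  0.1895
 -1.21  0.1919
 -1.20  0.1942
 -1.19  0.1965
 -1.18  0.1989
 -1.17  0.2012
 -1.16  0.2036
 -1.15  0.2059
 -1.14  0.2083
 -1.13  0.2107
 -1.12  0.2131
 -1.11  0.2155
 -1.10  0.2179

σ√T = 0.16 × 0.2887 = 0.0462
d₁ = [ln(430/455) + (0.038 − 0.017 + 0.16²/2)·0.08333] / 0.0462 = [-0.0565 + 0.0028] / 0.0462 = -1.1625 ≈ -1.16
√T = √0.08333 = 0.2887
φ(d₁) = φ(-1.16) = 0.2036
e^(−qT) = e^(−0.017·0.08333) = 0.9986
vega = S·e^(−qT)·φ(d₁)·√T = 430·0.9986·0.2036·0.2887 = 25.2397
(Call and put vega coincide under Black-Scholes.)

25.24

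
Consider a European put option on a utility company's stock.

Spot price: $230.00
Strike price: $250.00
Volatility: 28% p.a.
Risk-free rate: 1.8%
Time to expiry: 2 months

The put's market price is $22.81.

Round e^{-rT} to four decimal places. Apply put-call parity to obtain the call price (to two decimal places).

exp(−rT) = exp(−0.018·0.1667) = 0.9970
Put-call parity: C − P = S − K·e^(−rT) = 230 − 250·0.9970 = 230 − 249.2500 = -19.2500
C = P + (C − P) = 22.81 + (-19.2500) = 3.5600

$3.56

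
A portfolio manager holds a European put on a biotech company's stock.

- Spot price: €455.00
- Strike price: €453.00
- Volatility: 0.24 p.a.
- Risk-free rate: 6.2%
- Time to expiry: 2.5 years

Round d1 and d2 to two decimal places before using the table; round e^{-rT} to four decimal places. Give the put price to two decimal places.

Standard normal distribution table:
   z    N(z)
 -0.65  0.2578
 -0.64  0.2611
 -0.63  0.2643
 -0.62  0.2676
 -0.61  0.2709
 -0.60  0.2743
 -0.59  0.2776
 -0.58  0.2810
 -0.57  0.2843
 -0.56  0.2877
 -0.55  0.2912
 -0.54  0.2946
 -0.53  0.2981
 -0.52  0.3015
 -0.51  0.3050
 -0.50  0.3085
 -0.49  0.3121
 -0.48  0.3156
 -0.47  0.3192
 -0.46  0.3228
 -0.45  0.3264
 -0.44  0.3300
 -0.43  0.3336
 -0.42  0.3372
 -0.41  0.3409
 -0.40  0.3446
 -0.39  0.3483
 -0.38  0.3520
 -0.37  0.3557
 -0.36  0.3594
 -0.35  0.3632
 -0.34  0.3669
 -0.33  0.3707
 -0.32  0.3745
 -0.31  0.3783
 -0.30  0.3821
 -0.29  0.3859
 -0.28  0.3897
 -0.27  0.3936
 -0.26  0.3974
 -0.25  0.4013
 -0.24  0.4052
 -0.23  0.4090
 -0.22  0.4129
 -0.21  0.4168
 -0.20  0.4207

σ√T = 0.24·√2.5 = 0.3795
d₁ = [ln(455/453) + (0.062 + ½·0.24²)·2.5] / (σ√T) = (0.0044 + 0.2270) / 0.3795 = 0.6098 ≈ 0.61
d₂ = 0.6098 − 0.3795 = 0.2303 ≈ 0.23
exp(−rT) = exp(−0.062·2.5) = 0.8564
P = 453·0.8564·N(-0.23) − 455·N(-0.61) = 453·0.8564·0.4090 − 455·0.2709 = 158.6712 − 123.2595 = 35.4117

€35.41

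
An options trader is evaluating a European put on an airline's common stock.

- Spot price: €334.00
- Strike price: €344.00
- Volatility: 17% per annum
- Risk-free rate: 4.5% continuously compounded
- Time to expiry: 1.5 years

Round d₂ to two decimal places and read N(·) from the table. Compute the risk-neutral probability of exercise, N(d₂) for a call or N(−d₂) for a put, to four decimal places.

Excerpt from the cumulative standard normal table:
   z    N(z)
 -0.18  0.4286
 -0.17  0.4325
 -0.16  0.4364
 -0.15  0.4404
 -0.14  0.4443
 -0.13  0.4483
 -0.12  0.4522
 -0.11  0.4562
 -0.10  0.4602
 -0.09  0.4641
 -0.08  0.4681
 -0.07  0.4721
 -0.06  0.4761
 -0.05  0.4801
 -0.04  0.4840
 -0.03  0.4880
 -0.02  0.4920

σ√T = 0.17 × 1.2247 = 0.2082
d₁ = [ln(334/344) + (0.045 + ½·0.17²)·1.5] / (σ√T) = (-0.0295 + 0.0892) / 0.2082 = 0.2866 → 0.29
d₂ = 0.2866 − 0.2082 = 0.0784 → 0.08
Pr(exercise) under Q = N(−d₂) = N(-0.08) = 0.4681

0.4681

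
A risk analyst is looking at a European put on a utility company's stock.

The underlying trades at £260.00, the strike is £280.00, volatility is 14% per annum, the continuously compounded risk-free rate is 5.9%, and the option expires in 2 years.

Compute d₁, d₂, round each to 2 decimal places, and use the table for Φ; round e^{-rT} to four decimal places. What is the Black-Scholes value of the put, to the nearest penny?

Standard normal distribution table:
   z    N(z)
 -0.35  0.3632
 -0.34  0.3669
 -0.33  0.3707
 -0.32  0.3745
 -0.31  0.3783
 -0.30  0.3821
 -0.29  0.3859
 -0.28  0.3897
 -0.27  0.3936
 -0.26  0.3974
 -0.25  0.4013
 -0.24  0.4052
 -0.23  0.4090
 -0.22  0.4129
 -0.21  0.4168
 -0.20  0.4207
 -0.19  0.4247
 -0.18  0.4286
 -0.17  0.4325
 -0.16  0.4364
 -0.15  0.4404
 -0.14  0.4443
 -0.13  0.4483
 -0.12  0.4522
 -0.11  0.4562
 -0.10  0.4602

£15.15

σ√T = 0.14·√2 = 0.1980
d₁ = [ln(260/280) + (0.059 + 0.14²/2)·2] / 0.1980 = [-0.0741 + 0.1376] / 0.1980 = 0.3207 ⇒ 0.32
d₂ = d₁ − σ√T = 0.3207 − 0.1980 = 0.1227 ⇒ 0.12
e^(−rT) = e^(−0.059·2) = 0.8887
N(−d₂) = N(-0.12) = 0.4522;  N(−d₁) = N(-0.32) = 0.3745
P = 280·0.8887·0.4522 − 260·0.3745 = 112.5236 − 97.3700 = 15.1536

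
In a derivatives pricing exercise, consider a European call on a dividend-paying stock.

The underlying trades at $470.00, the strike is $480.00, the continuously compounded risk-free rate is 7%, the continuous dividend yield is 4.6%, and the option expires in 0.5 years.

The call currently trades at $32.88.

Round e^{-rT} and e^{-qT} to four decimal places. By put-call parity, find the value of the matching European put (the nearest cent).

e^(−qT) = e^(−0.046·0.5) = 0.9773;  e^(−rT) = e^(−0.07·0.5) = 0.9656
Put-call parity: C − P = S·e^(−qT) − K·e^(−rT) = 470·0.9773 − 480·0.9656 = 459.3310 − 463.4880 = -4.1570
P = C − (C − P) = 32.88 − (-4.1570) = 37.0370

$37.04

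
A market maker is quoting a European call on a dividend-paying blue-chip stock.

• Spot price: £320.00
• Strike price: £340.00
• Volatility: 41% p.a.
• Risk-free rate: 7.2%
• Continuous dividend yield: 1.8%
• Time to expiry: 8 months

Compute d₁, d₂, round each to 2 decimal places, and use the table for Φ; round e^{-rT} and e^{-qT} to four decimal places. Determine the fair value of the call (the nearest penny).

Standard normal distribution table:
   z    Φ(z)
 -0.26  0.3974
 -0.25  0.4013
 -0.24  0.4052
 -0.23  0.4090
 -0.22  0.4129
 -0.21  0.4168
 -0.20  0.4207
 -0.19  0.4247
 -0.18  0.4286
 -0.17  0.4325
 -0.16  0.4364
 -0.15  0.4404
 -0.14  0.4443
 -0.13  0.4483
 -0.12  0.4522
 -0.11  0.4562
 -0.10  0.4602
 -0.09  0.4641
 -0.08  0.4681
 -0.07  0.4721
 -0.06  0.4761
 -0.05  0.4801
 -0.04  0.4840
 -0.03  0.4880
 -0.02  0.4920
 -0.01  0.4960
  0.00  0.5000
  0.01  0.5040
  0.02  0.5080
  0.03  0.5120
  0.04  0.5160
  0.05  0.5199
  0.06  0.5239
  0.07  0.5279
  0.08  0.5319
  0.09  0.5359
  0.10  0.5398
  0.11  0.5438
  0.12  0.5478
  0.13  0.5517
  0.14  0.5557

σ√T = 0.41 × 0.8165 = 0.3348
d₁ = [ln(320/340) + (0.072 − 0.018 + 0.41²/2)·0.6667] / 0.3348 = [-0.0606 + 0.0920] / 0.3348 = 0.0938 ⇒ 0.09
d₂ = d₁ − σ√T = 0.0938 − 0.3348 = -0.2409 ⇒ -0.24
e^(−qT) = e^(−0.018·0.6667) = 0.9881;  e^(−rT) = e^(−0.072·0.6667) = 0.9531
N(d₁) = N(0.09) = 0.5359;  N(d₂) = N(-0.24) = 0.4052
C = 320·0.9881·0.5359 − 340·0.9531·0.4052 = 169.4473 − 131.3067 = 38.1406

£38.14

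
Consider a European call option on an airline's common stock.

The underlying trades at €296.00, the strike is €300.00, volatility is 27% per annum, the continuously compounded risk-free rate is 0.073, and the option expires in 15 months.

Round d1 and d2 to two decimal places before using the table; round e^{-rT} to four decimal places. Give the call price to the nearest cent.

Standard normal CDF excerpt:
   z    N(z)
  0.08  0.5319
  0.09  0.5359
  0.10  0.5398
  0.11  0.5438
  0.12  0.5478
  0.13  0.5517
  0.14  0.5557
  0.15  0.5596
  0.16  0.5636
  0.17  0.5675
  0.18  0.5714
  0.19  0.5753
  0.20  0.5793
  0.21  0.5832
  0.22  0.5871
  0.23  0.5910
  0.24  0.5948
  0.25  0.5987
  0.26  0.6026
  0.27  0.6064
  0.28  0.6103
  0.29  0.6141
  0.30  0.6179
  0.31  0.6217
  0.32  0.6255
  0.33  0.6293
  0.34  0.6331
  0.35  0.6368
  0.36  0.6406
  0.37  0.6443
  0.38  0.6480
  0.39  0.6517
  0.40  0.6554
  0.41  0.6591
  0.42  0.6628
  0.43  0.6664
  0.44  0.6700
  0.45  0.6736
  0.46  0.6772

€46.18

σ√T = 0.27·√1.25 = 0.3019
d₁ = [ln(296/300) + (0.073 + 0.27²/2)·1.25] / 0.3019 = [-0.0134 + 0.1368] / 0.3019 = 0.4088 ⇒ 0.41
d₂ = d₁ − σ√T = 0.4088 − 0.3019 = 0.1069 ⇒ 0.11
e^(−rT) = e^(−0.073·1.25) = 0.9128
C = 296·N(0.41) − 300·0.9128·N(0.11) = 296·0.6591 − 300·0.9128·0.5438 = 195.0936 − 148.9142 = 46.1794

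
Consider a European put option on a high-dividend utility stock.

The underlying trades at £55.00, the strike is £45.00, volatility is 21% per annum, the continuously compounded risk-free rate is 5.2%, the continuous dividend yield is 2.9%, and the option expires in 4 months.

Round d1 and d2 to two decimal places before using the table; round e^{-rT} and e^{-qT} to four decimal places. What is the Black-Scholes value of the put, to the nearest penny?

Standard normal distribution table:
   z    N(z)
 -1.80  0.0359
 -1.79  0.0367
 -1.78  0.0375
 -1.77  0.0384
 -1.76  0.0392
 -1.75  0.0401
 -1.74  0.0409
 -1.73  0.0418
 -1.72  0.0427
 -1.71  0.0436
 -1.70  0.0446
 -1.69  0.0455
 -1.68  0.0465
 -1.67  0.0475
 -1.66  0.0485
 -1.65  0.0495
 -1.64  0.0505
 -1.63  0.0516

£0.10

σ√T = 0.21 × 0.5774 = 0.1212
ln(S/K) + (r − q + σ²/2)T = ln(55/45) + (0.052 − 0.029 + 0.21²/2)·0.3333 = 0.2007 + 0.0150 = 0.2157
d₁ = 0.2157 / 0.1212 = 1.7790 which rounds to 1.78
d₂ = d₁ − σ√T = 1.7790 − 0.1212 = 1.6577 which rounds to 1.66
exp(−qT) = exp(−0.029·0.3333) = 0.9904;  exp(−rT) = exp(−0.052·0.3333) = 0.9828
N(−d₂) = N(-1.66) = 0.0485;  N(−d₁) = N(-1.78) = 0.0375
P = 45·0.9828·0.0485 − 55·0.9904·0.0375 = 2.1450 − 2.0427 = 0.1023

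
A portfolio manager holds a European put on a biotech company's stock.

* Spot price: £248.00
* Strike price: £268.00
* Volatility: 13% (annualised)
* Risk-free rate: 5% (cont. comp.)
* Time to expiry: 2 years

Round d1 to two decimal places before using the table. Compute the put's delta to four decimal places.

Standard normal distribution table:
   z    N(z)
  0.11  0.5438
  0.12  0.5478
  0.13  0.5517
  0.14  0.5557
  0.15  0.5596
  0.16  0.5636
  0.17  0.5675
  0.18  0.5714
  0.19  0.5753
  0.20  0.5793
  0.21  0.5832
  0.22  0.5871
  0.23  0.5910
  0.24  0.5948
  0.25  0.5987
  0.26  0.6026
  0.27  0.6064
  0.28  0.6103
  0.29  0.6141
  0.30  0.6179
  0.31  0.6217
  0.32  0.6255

σ√T = 0.13 × 1.4142 = 0.1838
ln(S/K) + (r + σ²/2)T = ln(248/268) + (0.05 + 0.13²/2)·2 = -0.0776 + 0.1169 = 0.0393
d₁ = 0.0393 / 0.1838 = 0.2140 which rounds to 0.21
N(d₁) = N(0.21) = 0.5832
Δ_put = N(d₁) − 1 = 0.5832 − 1 = -0.4168

-0.4168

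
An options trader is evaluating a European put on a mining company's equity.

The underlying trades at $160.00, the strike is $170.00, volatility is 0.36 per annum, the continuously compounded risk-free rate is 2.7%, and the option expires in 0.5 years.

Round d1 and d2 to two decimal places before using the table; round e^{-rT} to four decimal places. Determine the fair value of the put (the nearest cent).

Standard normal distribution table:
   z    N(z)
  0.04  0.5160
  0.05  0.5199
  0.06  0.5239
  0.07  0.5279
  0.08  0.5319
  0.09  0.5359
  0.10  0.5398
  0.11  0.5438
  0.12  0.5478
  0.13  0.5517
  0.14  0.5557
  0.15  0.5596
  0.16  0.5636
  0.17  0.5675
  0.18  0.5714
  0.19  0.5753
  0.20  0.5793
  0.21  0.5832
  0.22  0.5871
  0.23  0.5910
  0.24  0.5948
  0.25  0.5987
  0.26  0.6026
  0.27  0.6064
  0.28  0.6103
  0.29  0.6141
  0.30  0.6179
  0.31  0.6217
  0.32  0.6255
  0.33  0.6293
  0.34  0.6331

$20.45

σ√T = 0.36 × 0.7071 = 0.2546
ln(S/K) + (r + σ²/2)T = ln(160/170) + (0.027 + 0.36²/2)·0.5 = -0.0606 + 0.0459 = -0.0147
d₁ = -0.0147 / 0.2546 = -0.0578 which rounds to -0.06
d₂ = d₁ − σ√T = -0.0578 − 0.2546 = -0.3124 which rounds to -0.31
e^(−rT) = e^(−0.027·0.5) = 0.9866
N(−d₂) = N(0.31) = 0.6217;  N(−d₁) = N(0.06) = 0.5239
P = 170·0.9866·0.6217 − 160·0.5239 = 104.2728 − 83.8240 = 20.4488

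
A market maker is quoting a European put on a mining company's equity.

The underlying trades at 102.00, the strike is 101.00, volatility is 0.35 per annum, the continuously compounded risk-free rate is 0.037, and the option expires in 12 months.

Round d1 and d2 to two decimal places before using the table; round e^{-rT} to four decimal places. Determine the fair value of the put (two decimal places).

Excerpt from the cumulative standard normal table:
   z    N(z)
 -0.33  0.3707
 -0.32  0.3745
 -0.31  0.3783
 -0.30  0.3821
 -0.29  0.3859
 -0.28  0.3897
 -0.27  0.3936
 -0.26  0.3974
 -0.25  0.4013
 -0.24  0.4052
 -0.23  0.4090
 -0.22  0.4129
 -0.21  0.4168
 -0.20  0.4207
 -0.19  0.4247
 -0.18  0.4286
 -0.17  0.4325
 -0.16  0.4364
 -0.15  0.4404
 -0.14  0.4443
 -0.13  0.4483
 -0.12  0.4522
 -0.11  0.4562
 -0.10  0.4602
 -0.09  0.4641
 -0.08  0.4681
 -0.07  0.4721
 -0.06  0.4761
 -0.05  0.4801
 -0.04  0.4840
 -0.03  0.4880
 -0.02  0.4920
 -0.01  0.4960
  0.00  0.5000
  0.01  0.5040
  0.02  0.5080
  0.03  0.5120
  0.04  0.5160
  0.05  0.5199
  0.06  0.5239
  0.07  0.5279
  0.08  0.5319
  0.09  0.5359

11.64

T = 1;  σ√T = 0.3500
ln(S/K) + (r + σ²/2)T = ln(102/101) + (0.037 + 0.35²/2)·1 = 0.0099 + 0.0982 = 0.1081
d₁ = 0.1081 / 0.3500 = 0.3089 which rounds to 0.31
d₂ = d₁ − σ√T = 0.3089 − 0.3500 = -0.0411 which rounds to -0.04
exp(−rT) = exp(−0.037·1) = 0.9637
P = 101·0.9637·N(0.04) − 102·N(-0.31) = 101·0.9637·0.5160 − 102·0.3783 = 50.2242 − 38.5866 = 11.6376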